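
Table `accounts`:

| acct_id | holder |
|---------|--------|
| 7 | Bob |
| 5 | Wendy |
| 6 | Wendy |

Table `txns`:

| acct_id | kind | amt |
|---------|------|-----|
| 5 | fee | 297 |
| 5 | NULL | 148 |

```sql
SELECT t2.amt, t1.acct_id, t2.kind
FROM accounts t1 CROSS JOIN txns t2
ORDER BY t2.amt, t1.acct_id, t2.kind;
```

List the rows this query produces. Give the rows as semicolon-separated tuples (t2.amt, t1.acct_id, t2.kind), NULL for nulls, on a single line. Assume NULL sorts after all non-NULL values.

(148, 5, NULL); (148, 6, NULL); (148, 7, NULL); (297, 5, fee); (297, 6, fee); (297, 7, fee)

CROSS JOIN pairs every row of `accounts` with every row of `txns`: 3 × 2 = 6 rows.
After projecting and ordering:
t2.amt | t1.acct_id | t2.kind
148 | 5 | NULL
148 | 6 | NULL
148 | 7 | NULL
297 | 5 | fee
297 | 6 | fee
297 | 7 | fee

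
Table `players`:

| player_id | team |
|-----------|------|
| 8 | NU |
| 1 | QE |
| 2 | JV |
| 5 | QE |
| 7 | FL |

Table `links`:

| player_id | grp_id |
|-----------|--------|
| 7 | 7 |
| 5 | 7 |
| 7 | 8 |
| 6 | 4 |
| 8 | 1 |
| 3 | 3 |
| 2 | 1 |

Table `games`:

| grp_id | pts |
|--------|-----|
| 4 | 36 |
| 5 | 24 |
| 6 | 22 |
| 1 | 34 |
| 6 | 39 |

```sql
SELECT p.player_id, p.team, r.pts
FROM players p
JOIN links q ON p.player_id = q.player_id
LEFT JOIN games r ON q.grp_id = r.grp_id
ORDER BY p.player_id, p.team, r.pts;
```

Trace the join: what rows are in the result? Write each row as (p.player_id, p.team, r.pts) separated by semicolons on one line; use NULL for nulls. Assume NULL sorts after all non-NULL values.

(2, JV, 34); (5, QE, NULL); (7, FL, NULL); (7, FL, NULL); (8, NU, 34)

Step 1 — p INNER JOIN q on player_id → 5 row(s).
Then LEFT JOIN `games r` on grp_id: each of those 5 rows is kept; rows whose q.grp_id has no match in r get NULL for r's columns.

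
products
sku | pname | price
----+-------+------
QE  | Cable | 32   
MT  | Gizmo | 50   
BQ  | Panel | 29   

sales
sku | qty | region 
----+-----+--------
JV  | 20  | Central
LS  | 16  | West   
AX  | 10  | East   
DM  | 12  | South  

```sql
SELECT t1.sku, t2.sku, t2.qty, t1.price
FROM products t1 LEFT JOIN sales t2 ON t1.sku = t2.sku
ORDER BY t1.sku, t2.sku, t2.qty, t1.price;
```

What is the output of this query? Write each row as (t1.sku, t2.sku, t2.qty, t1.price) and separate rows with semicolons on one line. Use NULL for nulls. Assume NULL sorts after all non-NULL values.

(BQ, NULL, NULL, 29); (MT, NULL, NULL, 50); (QE, NULL, NULL, 32)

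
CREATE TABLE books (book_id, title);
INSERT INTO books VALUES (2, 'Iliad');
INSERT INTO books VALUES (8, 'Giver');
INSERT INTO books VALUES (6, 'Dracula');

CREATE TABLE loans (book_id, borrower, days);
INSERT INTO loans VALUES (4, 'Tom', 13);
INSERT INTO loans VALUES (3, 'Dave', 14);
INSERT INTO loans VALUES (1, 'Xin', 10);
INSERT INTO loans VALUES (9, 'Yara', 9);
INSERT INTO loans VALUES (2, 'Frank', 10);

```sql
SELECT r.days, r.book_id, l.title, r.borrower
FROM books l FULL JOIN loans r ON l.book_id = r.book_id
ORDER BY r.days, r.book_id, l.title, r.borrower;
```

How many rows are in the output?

7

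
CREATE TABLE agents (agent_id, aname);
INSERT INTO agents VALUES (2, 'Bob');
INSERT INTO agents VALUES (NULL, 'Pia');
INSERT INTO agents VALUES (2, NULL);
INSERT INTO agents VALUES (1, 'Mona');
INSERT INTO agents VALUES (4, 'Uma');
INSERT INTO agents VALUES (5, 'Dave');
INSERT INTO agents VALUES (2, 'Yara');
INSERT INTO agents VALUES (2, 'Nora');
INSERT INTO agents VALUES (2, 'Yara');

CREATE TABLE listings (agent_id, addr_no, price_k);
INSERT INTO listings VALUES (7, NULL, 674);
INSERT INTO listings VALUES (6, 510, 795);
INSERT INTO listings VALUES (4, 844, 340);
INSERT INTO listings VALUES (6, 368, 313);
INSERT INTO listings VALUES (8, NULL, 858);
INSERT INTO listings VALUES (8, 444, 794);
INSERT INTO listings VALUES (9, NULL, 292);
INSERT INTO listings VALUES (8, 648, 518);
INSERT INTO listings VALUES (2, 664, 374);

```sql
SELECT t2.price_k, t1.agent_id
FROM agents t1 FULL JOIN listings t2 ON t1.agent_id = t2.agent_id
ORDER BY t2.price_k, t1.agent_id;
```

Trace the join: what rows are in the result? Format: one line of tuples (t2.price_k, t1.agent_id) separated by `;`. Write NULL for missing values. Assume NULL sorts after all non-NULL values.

(292, NULL); (313, NULL); (340, 4); (374, 2); (374, 2); (374, 2); (374, 2); (374, 2); (518, NULL); (674, NULL); (794, NULL); (795, NULL); (858, NULL); (NULL, 1); (NULL, 5); (NULL, NULL)

FULL OUTER JOIN keeps every row from both sides; unmatched rows get NULL for the other side's columns.
Matching on t1.agent_id = t2.agent_id. A NULL in a compared column never satisfies the condition.
Matched pairs: 6; unmatched t1 rows kept: 3; unmatched t2 rows kept: 7.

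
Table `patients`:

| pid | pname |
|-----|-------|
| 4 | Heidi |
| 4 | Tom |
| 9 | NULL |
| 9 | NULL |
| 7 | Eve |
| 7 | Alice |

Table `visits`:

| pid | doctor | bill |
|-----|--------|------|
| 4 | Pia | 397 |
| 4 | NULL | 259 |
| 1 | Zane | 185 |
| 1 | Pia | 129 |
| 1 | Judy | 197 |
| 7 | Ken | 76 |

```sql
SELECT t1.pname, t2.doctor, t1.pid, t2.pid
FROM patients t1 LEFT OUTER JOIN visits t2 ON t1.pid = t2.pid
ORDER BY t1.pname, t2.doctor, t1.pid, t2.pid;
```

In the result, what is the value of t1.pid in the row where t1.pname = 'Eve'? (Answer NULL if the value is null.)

7

LEFT JOIN keeps every row from `patients`; unmatched rows get NULL for `visits`'s columns.
Matching on t1.pid = t2.pid.
- t1 row (pid=4): matches 2 t2 row(s) → 2 output row(s).
- t1 row (pid=4): matches 2 t2 row(s) → 2 output row(s).
- t1 row (pid=9): no match → kept, t2 columns NULL.
- t1 row (pid=9): no match → kept, t2 columns NULL.
- t1 row (pid=7): matches 1 t2 row(s) → 1 output row(s).
- t1 row (pid=7): matches 1 t2 row(s) → 1 output row(s).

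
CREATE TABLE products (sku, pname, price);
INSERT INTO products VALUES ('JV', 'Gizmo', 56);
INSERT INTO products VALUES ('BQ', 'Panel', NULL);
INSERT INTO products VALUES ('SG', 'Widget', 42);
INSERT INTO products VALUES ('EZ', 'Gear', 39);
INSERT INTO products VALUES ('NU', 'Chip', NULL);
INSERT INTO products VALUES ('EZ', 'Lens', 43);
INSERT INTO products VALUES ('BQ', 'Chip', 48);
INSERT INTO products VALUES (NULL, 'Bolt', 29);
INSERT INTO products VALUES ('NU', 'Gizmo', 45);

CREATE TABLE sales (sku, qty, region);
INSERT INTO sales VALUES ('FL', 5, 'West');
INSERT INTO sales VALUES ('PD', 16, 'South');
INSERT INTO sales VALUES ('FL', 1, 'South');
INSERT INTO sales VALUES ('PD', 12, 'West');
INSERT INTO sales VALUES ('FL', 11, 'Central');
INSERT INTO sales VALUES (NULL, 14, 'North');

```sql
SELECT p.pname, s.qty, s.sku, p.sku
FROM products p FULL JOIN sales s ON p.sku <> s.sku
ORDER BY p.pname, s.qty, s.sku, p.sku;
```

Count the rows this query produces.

42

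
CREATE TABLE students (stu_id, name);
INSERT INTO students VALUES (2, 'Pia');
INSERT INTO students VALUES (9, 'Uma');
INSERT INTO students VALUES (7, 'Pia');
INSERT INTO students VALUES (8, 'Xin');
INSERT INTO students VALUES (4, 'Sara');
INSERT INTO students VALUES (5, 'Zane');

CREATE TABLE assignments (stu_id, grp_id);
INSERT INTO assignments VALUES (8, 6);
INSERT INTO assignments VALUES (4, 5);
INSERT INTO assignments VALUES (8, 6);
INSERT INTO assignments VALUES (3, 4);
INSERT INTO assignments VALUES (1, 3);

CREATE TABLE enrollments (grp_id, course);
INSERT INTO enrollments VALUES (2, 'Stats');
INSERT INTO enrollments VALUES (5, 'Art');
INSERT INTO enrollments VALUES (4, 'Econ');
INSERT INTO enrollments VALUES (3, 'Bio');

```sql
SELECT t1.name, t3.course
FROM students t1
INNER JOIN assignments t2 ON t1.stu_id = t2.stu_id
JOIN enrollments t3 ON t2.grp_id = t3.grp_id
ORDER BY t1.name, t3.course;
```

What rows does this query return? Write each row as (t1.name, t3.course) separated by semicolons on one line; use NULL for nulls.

Joins associate left-to-right: students INNER JOIN assignments on stu_id gives 3 intermediate row(s).
Then INNER JOIN `enrollments t3` on grp_id: keep only rows whose t2.grp_id appears in t3.

(Sara, Art)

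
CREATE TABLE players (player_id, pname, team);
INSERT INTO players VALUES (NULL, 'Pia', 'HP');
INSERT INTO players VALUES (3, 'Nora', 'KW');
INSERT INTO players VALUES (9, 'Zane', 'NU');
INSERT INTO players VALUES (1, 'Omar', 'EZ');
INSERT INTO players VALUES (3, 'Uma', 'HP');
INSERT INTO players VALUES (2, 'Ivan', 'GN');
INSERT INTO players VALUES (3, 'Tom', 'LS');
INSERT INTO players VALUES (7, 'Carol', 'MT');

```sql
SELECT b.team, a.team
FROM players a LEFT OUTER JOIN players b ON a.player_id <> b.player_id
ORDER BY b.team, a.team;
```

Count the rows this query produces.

37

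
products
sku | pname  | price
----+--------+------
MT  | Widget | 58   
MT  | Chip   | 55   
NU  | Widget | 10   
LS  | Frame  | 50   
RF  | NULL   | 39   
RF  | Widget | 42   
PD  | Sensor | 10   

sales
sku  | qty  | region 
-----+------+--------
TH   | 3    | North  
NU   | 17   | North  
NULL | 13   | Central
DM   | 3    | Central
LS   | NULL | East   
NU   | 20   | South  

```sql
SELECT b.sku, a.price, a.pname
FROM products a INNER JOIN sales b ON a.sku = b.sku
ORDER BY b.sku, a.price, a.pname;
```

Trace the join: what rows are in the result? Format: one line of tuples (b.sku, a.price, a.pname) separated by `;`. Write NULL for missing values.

(LS, 50, Frame); (NU, 10, Widget); (NU, 10, Widget)

INNER JOIN keeps only pairs where the ON condition holds.
Matching on a.sku = b.sku. A NULL in a compared column never satisfies the condition.
- a (sku=MT) has no partner → excluded.
- a (sku=MT) has no partner → excluded.
- a (sku=NU) pairs with 2 row(s) of b.
- a (sku=LS) pairs with 1 row(s) of b.
- a (sku=RF) has no partner → excluded.
- a (sku=RF) has no partner → excluded.
- a (sku=PD) has no partner → excluded.
After projecting and ordering:
b.sku | a.price | a.pname
LS | 50 | Frame
NU | 10 | Widget
NU | 10 | Widget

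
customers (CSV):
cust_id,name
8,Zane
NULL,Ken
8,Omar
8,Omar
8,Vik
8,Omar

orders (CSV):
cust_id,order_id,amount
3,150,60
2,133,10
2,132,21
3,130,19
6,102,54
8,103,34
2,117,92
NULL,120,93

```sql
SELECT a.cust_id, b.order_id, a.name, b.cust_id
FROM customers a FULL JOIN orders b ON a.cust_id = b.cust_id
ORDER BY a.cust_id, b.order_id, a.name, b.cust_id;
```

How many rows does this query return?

13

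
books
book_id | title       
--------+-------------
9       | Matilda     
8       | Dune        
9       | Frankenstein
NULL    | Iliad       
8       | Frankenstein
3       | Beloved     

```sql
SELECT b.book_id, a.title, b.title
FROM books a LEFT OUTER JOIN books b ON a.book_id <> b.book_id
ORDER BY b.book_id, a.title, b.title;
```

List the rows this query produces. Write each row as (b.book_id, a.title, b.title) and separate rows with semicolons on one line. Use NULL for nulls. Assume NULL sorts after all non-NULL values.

LEFT JOIN keeps every row from `books a`; unmatched rows get NULL for `books b`'s columns.
Matching on a.book_id <> b.book_id. A NULL in a compared column never satisfies the condition.
- a row (book_id=9): matches 3 b row(s) → 3 output row(s).
- a row (book_id=8): matches 3 b row(s) → 3 output row(s).
- a row (book_id=9): matches 3 b row(s) → 3 output row(s).
- a row (book_id=NULL): no match → kept, b columns NULL.
- a row (book_id=8): matches 3 b row(s) → 3 output row(s).
- a row (book_id=3): matches 4 b row(s) → 4 output row(s).

(3, Dune, Beloved); (3, Frankenstein, Beloved); (3, Frankenstein, Beloved); (3, Matilda, Beloved); (8, Beloved, Dune); (8, Beloved, Frankenstein); (8, Frankenstein, Dune); (8, Frankenstein, Frankenstein); (8, Matilda, Dune); (8, Matilda, Frankenstein); (9, Beloved, Frankenstein); (9, Beloved, Matilda); (9, Dune, Frankenstein); (9, Dune, Matilda); (9, Frankenstein, Frankenstein); (9, Frankenstein, Matilda); (NULL, Iliad, NULL)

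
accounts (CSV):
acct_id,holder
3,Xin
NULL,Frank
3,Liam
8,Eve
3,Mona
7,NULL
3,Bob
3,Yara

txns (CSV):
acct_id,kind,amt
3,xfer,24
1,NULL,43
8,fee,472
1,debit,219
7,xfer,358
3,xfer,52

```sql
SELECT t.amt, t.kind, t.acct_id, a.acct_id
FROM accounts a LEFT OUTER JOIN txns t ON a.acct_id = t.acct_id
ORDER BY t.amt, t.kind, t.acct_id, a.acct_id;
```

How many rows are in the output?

13

LEFT JOIN keeps every row from `accounts`; unmatched rows get NULL for `txns`'s columns.
Matching on a.acct_id = t.acct_id. A NULL in a compared column never satisfies the condition.
- a row (acct_id=3): matches 2 t row(s) → 2 output row(s).
- a row (acct_id=NULL): no match → kept, t columns NULL.
- a row (acct_id=3): matches 2 t row(s) → 2 output row(s).
- a row (acct_id=8): matches 1 t row(s) → 1 output row(s).
- a row (acct_id=3): matches 2 t row(s) → 2 output row(s).
- a row (acct_id=7): matches 1 t row(s) → 1 output row(s).
- a row (acct_id=3): matches 2 t row(s) → 2 output row(s).
- a row (acct_id=3): matches 2 t row(s) → 2 output row(s).
Total: 12 matched + 1 padded = 13 rows.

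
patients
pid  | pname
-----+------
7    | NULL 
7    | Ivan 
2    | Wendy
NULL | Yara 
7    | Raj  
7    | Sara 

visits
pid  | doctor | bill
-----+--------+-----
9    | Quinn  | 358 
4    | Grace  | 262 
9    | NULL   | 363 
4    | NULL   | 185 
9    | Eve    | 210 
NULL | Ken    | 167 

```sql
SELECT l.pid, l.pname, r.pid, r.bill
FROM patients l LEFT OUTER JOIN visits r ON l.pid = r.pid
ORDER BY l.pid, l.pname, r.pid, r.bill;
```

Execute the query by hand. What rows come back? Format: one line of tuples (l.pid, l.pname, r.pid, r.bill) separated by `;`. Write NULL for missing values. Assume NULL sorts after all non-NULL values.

LEFT JOIN keeps every row from `patients`; unmatched rows get NULL for `visits`'s columns.
Matching on l.pid = r.pid. A NULL in a compared column never satisfies the condition.
- l row (pid=7): no match → kept, r columns NULL.
- l row (pid=7): no match → kept, r columns NULL.
- l row (pid=2): no match → kept, r columns NULL.
- l row (pid=NULL): no match → kept, r columns NULL.
- l row (pid=7): no match → kept, r columns NULL.
- l row (pid=7): no match → kept, r columns NULL.
After projecting and ordering:
l.pid | l.pname | r.pid | r.bill
2 | Wendy | NULL | NULL
7 | Ivan | NULL | NULL
7 | Raj | NULL | NULL
7 | Sara | NULL | NULL
7 | NULL | NULL | NULL
NULL | Yara | NULL | NULL

(2, Wendy, NULL, NULL); (7, Ivan, NULL, NULL); (7, Raj, NULL, NULL); (7, Sara, NULL, NULL); (7, NULL, NULL, NULL); (NULL, Yara, NULL, NULL)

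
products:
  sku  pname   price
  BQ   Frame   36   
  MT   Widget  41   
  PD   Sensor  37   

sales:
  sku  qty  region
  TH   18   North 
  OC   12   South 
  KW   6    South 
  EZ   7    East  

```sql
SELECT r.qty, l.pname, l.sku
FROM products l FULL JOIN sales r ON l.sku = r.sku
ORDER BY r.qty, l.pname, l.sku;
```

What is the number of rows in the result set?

FULL OUTER JOIN keeps every row from both sides; unmatched rows get NULL for the other side's columns.
Matching on l.sku = r.sku.
Matched pairs: 0; unmatched l rows kept: 3; unmatched r rows kept: 4.
Total: 0 matched + 7 padded = 7 rows.

7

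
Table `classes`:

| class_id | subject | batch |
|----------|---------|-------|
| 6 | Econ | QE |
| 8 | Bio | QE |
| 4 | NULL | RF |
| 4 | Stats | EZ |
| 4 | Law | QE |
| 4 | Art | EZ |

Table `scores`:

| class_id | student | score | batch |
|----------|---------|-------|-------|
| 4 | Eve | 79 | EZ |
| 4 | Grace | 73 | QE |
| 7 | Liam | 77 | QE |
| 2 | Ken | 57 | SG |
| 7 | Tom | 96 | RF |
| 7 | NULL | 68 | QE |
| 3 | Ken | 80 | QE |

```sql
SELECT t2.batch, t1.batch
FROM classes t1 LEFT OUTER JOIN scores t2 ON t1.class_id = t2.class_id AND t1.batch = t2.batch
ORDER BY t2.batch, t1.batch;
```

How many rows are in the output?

6

LEFT JOIN keeps every row from `classes`; unmatched rows get NULL for `scores`'s columns.
Matching on t1.class_id = t2.class_id AND t1.batch = t2.batch.
Matched pairs: 3; unmatched t1 rows kept: 3.
Total: 3 matched + 3 padded = 6 rows.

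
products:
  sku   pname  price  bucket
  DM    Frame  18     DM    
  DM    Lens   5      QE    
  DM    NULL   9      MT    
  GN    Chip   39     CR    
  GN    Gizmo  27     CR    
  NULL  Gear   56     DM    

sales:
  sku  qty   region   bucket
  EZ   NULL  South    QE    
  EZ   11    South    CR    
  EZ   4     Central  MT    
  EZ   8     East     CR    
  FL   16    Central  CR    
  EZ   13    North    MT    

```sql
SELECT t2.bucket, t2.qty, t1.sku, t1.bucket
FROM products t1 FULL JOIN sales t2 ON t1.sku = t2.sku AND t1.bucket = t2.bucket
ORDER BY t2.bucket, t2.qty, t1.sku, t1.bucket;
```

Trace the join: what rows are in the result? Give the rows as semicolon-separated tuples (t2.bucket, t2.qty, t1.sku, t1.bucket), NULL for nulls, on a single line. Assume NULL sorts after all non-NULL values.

(CR, 8, NULL, NULL); (CR, 11, NULL, NULL); (CR, 16, NULL, NULL); (MT, 4, NULL, NULL); (MT, 13, NULL, NULL); (QE, NULL, NULL, NULL); (NULL, NULL, DM, DM); (NULL, NULL, DM, MT); (NULL, NULL, DM, QE); (NULL, NULL, GN, CR); (NULL, NULL, GN, CR); (NULL, NULL, NULL, DM)

FULL OUTER JOIN keeps every row from both sides; unmatched rows get NULL for the other side's columns.
Matching on t1.sku = t2.sku AND t1.bucket = t2.bucket. A NULL in a compared column never satisfies the condition.
- t1 (sku=DM, bucket=DM) has no partner → padded with NULL.
- t1 (sku=DM, bucket=QE) has no partner → padded with NULL.
- t1 (sku=DM, bucket=MT) has no partner → padded with NULL.
- t1 (sku=GN, bucket=CR) has no partner → padded with NULL.
- t1 (sku=GN, bucket=CR) has no partner → padded with NULL.
- t1 (sku=NULL, bucket=DM) has no partner → padded with NULL.
- plus 6 unmatched t2 row(s), each kept with NULL t1 columns.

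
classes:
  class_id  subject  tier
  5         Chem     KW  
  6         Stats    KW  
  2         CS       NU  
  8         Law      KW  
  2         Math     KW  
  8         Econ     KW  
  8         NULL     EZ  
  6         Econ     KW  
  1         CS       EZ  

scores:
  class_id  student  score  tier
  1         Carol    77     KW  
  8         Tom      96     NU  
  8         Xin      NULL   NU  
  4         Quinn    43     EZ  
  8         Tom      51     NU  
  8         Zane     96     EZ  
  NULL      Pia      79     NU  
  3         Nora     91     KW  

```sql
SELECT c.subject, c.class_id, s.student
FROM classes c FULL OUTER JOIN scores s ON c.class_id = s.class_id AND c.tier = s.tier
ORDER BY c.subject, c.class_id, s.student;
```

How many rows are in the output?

16

FULL OUTER JOIN keeps every row from both sides; unmatched rows get NULL for the other side's columns.
Matching on c.class_id = s.class_id AND c.tier = s.tier. A NULL in a compared column never satisfies the condition.
Matched pairs: 1; unmatched c rows kept: 8; unmatched s rows kept: 7.
Total: 1 matched + 15 padded = 16 rows.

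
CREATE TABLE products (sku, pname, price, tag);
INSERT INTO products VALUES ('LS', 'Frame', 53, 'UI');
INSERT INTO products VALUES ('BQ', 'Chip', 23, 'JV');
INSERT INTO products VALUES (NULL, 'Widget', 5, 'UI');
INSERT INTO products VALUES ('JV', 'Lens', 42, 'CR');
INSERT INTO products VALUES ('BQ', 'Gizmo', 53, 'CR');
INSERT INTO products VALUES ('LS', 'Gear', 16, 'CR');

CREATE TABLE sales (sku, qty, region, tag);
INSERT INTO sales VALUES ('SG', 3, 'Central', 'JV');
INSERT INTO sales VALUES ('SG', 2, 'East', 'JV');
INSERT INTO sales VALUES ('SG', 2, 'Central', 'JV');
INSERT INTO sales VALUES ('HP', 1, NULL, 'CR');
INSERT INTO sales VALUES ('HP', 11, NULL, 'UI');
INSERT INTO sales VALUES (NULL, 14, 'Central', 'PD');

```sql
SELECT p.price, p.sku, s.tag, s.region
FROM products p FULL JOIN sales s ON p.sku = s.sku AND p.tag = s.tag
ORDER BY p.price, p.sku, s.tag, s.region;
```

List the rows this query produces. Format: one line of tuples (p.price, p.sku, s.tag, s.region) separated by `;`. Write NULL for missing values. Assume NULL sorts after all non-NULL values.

FULL OUTER JOIN keeps every row from both sides; unmatched rows get NULL for the other side's columns.
Matching on p.sku = s.sku AND p.tag = s.tag. A NULL in a compared column never satisfies the condition.
Matched pairs: 0; unmatched p rows kept: 6; unmatched s rows kept: 6.

(5, NULL, NULL, NULL); (16, LS, NULL, NULL); (23, BQ, NULL, NULL); (42, JV, NULL, NULL); (53, BQ, NULL, NULL); (53, LS, NULL, NULL); (NULL, NULL, CR, NULL); (NULL, NULL, JV, Central); (NULL, NULL, JV, Central); (NULL, NULL, JV, East); (NULL, NULL, PD, Central); (NULL, NULL, UI, NULL)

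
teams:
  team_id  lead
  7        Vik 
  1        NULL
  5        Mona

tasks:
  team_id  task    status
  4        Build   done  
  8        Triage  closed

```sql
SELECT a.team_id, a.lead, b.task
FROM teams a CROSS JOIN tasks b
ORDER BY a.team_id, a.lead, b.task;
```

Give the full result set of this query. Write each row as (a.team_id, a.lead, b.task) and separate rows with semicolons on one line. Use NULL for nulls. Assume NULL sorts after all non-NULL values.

(1, NULL, Build); (1, NULL, Triage); (5, Mona, Build); (5, Mona, Triage); (7, Vik, Build); (7, Vik, Triage)

CROSS JOIN pairs every row of `teams` with every row of `tasks`: 3 × 2 = 6 rows.
After projecting and ordering:
a.team_id | a.lead | b.task
1 | NULL | Build
1 | NULL | Triage
5 | Mona | Build
5 | Mona | Triage
7 | Vik | Build
7 | Vik | Triage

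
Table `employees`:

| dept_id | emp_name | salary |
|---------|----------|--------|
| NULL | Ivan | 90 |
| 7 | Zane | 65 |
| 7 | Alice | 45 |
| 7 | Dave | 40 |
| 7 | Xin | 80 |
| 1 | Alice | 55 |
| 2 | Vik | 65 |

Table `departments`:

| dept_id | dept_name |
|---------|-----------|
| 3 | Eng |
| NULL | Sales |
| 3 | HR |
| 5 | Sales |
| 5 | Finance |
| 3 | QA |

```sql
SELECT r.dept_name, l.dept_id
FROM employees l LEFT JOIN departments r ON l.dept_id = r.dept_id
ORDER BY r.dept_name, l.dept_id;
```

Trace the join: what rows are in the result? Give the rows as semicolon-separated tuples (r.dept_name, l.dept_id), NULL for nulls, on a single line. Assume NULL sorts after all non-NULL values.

(NULL, 1); (NULL, 2); (NULL, 7); (NULL, 7); (NULL, 7); (NULL, 7); (NULL, NULL)

LEFT JOIN keeps every row from `employees`; unmatched rows get NULL for `departments`'s columns.
Matching on l.dept_id = r.dept_id. A NULL in a compared column never satisfies the condition.
- l row (dept_id=NULL): no match → kept, r columns NULL.
- l row (dept_id=7): no match → kept, r columns NULL.
- l row (dept_id=7): no match → kept, r columns NULL.
- l row (dept_id=7): no match → kept, r columns NULL.
- l row (dept_id=7): no match → kept, r columns NULL.
- l row (dept_id=1): no match → kept, r columns NULL.
- l row (dept_id=2): no match → kept, r columns NULL.
After projecting and ordering:
r.dept_name | l.dept_id
NULL | 1
NULL | 2
NULL | 7
NULL | 7
NULL | 7
NULL | 7
NULL | NULL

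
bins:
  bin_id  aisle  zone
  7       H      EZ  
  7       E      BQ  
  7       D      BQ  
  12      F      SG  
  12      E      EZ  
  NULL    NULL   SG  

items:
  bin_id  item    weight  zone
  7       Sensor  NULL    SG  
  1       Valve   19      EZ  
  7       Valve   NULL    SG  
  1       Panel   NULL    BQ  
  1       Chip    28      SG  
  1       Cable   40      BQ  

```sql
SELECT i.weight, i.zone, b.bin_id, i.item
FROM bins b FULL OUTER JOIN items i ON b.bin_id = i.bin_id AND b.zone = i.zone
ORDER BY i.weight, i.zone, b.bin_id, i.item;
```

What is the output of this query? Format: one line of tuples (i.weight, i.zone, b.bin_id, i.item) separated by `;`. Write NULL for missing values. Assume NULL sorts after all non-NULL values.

(19, EZ, NULL, Valve); (28, SG, NULL, Chip); (40, BQ, NULL, Cable); (NULL, BQ, NULL, Panel); (NULL, SG, NULL, Sensor); (NULL, SG, NULL, Valve); (NULL, NULL, 7, NULL); (NULL, NULL, 7, NULL); (NULL, NULL, 7, NULL); (NULL, NULL, 12, NULL); (NULL, NULL, 12, NULL); (NULL, NULL, NULL, NULL)

FULL OUTER JOIN keeps every row from both sides; unmatched rows get NULL for the other side's columns.
Matching on b.bin_id = i.bin_id AND b.zone = i.zone. A NULL in a compared column never satisfies the condition.
- b row (bin_id=7, zone=EZ): no match → kept, i columns NULL.
- b row (bin_id=7, zone=BQ): no match → kept, i columns NULL.
- b row (bin_id=7, zone=BQ): no match → kept, i columns NULL.
- b row (bin_id=12, zone=SG): no match → kept, i columns NULL.
- b row (bin_id=12, zone=EZ): no match → kept, i columns NULL.
- b row (bin_id=NULL, zone=SG): no match → kept, i columns NULL.
- 6 row(s) from i found no b partner → padded with NULL.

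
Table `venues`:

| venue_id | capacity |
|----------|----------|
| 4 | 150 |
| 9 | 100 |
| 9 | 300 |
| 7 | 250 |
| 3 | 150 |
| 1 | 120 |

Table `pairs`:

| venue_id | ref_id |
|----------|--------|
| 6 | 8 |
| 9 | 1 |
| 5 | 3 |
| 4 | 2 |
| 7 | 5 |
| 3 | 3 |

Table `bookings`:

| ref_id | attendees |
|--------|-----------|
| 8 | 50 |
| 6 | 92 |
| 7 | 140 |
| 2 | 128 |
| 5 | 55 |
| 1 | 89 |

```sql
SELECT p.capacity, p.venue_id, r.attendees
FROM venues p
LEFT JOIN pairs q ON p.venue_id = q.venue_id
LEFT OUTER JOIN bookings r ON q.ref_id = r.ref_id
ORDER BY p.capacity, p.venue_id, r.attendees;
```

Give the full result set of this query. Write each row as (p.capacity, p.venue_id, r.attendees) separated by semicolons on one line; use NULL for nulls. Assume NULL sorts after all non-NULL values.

(100, 9, 89); (120, 1, NULL); (150, 3, NULL); (150, 4, 128); (250, 7, 55); (300, 9, 89)

Evaluate left to right. First `venues p LEFT JOIN pairs q` on venue_id: 6 row(s).
Then LEFT JOIN `bookings r` on ref_id: each of those 6 rows is kept; rows whose q.ref_id has no match in r get NULL for r's columns.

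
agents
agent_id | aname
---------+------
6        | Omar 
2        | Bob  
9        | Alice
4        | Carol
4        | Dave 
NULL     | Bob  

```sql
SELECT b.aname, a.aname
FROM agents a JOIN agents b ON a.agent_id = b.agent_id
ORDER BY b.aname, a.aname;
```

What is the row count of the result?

7

INNER JOIN keeps only pairs where the ON condition holds.
Matching on a.agent_id = b.agent_id. A NULL in a compared column never satisfies the condition.
Matched pairs: 7.
Total: 7 rows.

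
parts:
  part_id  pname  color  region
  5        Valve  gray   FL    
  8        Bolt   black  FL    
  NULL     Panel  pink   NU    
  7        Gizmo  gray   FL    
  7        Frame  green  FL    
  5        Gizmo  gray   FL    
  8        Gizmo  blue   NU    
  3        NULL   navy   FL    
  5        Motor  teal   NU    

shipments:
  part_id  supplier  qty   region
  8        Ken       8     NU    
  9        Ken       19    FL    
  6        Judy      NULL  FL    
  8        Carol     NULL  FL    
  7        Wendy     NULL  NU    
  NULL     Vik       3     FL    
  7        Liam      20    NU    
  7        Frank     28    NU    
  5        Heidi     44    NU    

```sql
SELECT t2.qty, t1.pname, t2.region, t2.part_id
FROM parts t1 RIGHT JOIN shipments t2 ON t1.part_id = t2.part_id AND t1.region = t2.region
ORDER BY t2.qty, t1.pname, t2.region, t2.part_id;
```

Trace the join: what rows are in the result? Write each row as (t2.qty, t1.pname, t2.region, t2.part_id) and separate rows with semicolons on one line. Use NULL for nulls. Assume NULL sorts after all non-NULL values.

RIGHT JOIN keeps every row from `shipments`; unmatched rows get NULL for `parts`'s columns.
Matching on t1.part_id = t2.part_id AND t1.region = t2.region. A NULL in a compared column never satisfies the condition.
- t1[0] part_id=5, region=FL → no match.
- t1[1] part_id=8, region=FL → 1 match(es) in t2 → 1 row(s).
- t1[2] part_id=NULL, region=NU → no match.
- t1[3] part_id=7, region=FL → no match.
- t1[4] part_id=7, region=FL → no match.
- t1[5] part_id=5, region=FL → no match.
- t1[6] part_id=8, region=NU → 1 match(es) in t2 → 1 row(s).
- t1[7] part_id=3, region=FL → no match.
- t1[8] part_id=5, region=NU → 1 match(es) in t2 → 1 row(s).
- 6 row(s) from t2 found no t1 partner → padded with NULL.
After projecting and ordering:
t2.qty | t1.pname | t2.region | t2.part_id
3 | NULL | FL | NULL
8 | Gizmo | NU | 8
19 | NULL | FL | 9
20 | NULL | NU | 7
28 | NULL | NU | 7
44 | Motor | NU | 5
NULL | Bolt | FL | 8
NULL | NULL | FL | 6
NULL | NULL | NU | 7

(3, NULL, FL, NULL); (8, Gizmo, NU, 8); (19, NULL, FL, 9); (20, NULL, NU, 7); (28, NULL, NU, 7); (44, Motor, NU, 5); (NULL, Bolt, FL, 8); (NULL, NULL, FL, 6); (NULL, NULL, NU, 7)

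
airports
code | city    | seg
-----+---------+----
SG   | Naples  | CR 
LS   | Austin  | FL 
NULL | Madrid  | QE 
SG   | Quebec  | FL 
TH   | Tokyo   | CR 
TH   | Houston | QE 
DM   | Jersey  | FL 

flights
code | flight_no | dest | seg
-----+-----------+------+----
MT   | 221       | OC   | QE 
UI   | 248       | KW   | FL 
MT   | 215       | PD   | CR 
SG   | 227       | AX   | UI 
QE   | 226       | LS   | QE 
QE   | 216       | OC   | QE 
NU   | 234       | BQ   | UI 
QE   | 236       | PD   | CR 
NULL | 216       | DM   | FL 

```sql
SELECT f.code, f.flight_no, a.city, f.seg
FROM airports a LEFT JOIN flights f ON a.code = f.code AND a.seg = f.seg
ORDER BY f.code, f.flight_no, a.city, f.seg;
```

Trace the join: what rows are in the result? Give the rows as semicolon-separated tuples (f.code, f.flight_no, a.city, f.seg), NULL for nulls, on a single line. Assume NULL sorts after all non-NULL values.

(NULL, NULL, Austin, NULL); (NULL, NULL, Houston, NULL); (NULL, NULL, Jersey, NULL); (NULL, NULL, Madrid, NULL); (NULL, NULL, Naples, NULL); (NULL, NULL, Quebec, NULL); (NULL, NULL, Tokyo, NULL)

LEFT JOIN keeps every row from `airports`; unmatched rows get NULL for `flights`'s columns.
Matching on a.code = f.code AND a.seg = f.seg. A NULL in a compared column never satisfies the condition.
- a row (code=SG, seg=CR): no match → kept, f columns NULL.
- a row (code=LS, seg=FL): no match → kept, f columns NULL.
- a row (code=NULL, seg=QE): no match → kept, f columns NULL.
- a row (code=SG, seg=FL): no match → kept, f columns NULL.
- a row (code=TH, seg=CR): no match → kept, f columns NULL.
- a row (code=TH, seg=QE): no match → kept, f columns NULL.
- a row (code=DM, seg=FL): no match → kept, f columns NULL.
After projecting and ordering:
f.code | f.flight_no | a.city | f.seg
NULL | NULL | Austin | NULL
NULL | NULL | Houston | NULL
NULL | NULL | Jersey | NULL
NULL | NULL | Madrid | NULL
NULL | NULL | Naples | NULL
NULL | NULL | Quebec | NULL
NULL | NULL | Tokyo | NULL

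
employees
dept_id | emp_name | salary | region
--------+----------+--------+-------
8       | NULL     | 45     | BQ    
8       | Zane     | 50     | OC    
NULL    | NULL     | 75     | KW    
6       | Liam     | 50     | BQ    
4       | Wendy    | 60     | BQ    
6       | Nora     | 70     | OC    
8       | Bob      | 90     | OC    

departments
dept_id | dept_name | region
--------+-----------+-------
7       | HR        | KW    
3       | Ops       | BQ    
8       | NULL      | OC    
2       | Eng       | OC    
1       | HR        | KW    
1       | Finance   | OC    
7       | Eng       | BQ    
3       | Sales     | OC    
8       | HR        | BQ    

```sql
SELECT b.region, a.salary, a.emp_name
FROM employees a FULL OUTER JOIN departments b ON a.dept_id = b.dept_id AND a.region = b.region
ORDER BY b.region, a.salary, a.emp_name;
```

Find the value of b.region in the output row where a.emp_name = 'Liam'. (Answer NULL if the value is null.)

FULL OUTER JOIN keeps every row from both sides; unmatched rows get NULL for the other side's columns.
Matching on a.dept_id = b.dept_id AND a.region = b.region. A NULL in a compared column never satisfies the condition.
- a (dept_id=8, region=BQ) pairs with 1 row(s) of b.
- a (dept_id=8, region=OC) pairs with 1 row(s) of b.
- a (dept_id=NULL, region=KW) has no partner → padded with NULL.
- a (dept_id=6, region=BQ) has no partner → padded with NULL.
- a (dept_id=4, region=BQ) has no partner → padded with NULL.
- a (dept_id=6, region=OC) has no partner → padded with NULL.
- a (dept_id=8, region=OC) pairs with 1 row(s) of b.
- plus 7 unmatched b row(s), each kept with NULL a columns.

NULL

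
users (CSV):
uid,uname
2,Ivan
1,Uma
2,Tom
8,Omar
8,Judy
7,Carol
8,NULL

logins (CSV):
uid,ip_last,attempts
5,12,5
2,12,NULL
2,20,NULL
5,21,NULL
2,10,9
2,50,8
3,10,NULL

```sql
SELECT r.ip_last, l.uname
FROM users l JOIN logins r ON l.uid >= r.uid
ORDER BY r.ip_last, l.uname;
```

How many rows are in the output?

INNER JOIN keeps only pairs where the ON condition holds.
Matching on l.uid >= r.uid.
- uid=2: 4 matching r row(s), so 4 row(s) emitted.
- uid=1: no matching r row, dropped.
- uid=2: 4 matching r row(s), so 4 row(s) emitted.
- uid=8: 7 matching r row(s), so 7 row(s) emitted.
- uid=8: 7 matching r row(s), so 7 row(s) emitted.
- uid=7: 7 matching r row(s), so 7 row(s) emitted.
- uid=8: 7 matching r row(s), so 7 row(s) emitted.
Total: 36 rows.

36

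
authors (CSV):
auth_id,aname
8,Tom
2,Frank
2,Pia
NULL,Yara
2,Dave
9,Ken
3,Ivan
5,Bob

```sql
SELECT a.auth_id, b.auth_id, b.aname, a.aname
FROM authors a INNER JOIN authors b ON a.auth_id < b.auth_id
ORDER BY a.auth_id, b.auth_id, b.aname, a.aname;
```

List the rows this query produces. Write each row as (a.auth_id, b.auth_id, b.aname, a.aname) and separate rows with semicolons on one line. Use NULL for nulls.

(2, 3, Ivan, Dave); (2, 3, Ivan, Frank); (2, 3, Ivan, Pia); (2, 5, Bob, Dave); (2, 5, Bob, Frank); (2, 5, Bob, Pia); (2, 8, Tom, Dave); (2, 8, Tom, Frank); (2, 8, Tom, Pia); (2, 9, Ken, Dave); (2, 9, Ken, Frank); (2, 9, Ken, Pia); (3, 5, Bob, Ivan); (3, 8, Tom, Ivan); (3, 9, Ken, Ivan); (5, 8, Tom, Bob); (5, 9, Ken, Bob); (8, 9, Ken, Tom)

INNER JOIN keeps only pairs where the ON condition holds.
Matching on a.auth_id < b.auth_id. A NULL in a compared column never satisfies the condition.
Matched pairs: 18.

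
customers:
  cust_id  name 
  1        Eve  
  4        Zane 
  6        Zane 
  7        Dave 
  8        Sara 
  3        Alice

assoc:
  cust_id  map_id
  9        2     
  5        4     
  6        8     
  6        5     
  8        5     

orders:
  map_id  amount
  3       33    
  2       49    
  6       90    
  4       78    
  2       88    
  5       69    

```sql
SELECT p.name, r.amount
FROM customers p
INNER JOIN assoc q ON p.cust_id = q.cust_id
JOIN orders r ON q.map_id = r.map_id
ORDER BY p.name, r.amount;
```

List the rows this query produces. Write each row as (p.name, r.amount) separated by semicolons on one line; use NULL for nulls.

(Sara, 69); (Zane, 69)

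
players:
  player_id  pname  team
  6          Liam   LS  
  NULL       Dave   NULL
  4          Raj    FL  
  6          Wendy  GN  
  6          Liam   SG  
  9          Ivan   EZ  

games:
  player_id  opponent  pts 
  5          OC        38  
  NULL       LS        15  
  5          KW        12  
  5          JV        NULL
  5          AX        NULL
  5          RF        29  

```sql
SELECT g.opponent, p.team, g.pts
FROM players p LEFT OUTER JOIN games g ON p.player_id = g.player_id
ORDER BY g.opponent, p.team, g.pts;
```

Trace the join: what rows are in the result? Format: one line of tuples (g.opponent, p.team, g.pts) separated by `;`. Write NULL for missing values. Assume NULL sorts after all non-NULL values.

LEFT JOIN keeps every row from `players`; unmatched rows get NULL for `games`'s columns.
Matching on p.player_id = g.player_id. A NULL in a compared column never satisfies the condition.
Matched pairs: 0; unmatched p rows kept: 6.

(NULL, EZ, NULL); (NULL, FL, NULL); (NULL, GN, NULL); (NULL, LS, NULL); (NULL, SG, NULL); (NULL, NULL, NULL)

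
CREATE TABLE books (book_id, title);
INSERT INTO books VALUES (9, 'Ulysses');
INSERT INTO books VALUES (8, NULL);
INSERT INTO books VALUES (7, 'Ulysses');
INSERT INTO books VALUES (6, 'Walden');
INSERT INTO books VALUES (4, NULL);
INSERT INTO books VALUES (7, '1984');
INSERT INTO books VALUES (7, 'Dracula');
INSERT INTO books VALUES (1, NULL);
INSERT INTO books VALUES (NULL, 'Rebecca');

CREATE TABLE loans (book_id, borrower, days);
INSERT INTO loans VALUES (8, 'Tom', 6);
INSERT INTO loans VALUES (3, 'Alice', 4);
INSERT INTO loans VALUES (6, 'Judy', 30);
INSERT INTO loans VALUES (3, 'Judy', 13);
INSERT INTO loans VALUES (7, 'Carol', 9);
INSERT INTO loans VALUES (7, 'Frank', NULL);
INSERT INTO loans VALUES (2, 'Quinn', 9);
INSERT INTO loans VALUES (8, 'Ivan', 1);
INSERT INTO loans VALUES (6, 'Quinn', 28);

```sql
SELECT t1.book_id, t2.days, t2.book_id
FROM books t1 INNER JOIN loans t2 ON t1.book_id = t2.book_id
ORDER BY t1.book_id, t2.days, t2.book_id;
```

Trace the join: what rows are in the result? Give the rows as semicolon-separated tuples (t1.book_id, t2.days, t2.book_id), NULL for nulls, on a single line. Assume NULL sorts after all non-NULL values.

INNER JOIN keeps only pairs where the ON condition holds.
Matching on t1.book_id = t2.book_id. A NULL in a compared column never satisfies the condition.
Matched pairs: 10.

(6, 28, 6); (6, 30, 6); (7, 9, 7); (7, 9, 7); (7, 9, 7); (7, NULL, 7); (7, NULL, 7); (7, NULL, 7); (8, 1, 8); (8, 6, 8)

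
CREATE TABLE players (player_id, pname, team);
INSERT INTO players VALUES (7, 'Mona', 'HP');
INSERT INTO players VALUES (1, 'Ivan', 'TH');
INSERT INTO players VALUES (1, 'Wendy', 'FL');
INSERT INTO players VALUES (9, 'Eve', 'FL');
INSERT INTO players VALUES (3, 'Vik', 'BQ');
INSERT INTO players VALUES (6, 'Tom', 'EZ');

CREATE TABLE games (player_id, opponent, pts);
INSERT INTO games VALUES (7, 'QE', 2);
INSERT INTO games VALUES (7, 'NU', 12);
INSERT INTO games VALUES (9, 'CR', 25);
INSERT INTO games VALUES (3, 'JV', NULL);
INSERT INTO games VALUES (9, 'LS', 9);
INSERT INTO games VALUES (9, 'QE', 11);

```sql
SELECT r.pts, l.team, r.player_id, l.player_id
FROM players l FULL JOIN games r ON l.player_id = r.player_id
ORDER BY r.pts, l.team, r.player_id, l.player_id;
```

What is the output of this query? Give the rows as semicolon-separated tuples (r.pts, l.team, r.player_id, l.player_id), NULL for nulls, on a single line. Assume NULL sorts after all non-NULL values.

FULL OUTER JOIN keeps every row from both sides; unmatched rows get NULL for the other side's columns.
Matching on l.player_id = r.player_id.
- player_id=7: 2 matching r row(s), so 2 row(s) emitted.
- player_id=1: no r row matches, row kept with r columns NULL.
- player_id=1: no r row matches, row kept with r columns NULL.
- player_id=9: 3 matching r row(s), so 3 row(s) emitted.
- player_id=3: 1 matching r row(s), so 1 row(s) emitted.
- player_id=6: no r row matches, row kept with r columns NULL.
After projecting and ordering:
r.pts | l.team | r.player_id | l.player_id
2 | HP | 7 | 7
9 | FL | 9 | 9
11 | FL | 9 | 9
12 | HP | 7 | 7
25 | FL | 9 | 9
NULL | BQ | 3 | 3
NULL | EZ | NULL | 6
NULL | FL | NULL | 1
NULL | TH | NULL | 1

(2, HP, 7, 7); (9, FL, 9, 9); (11, FL, 9, 9); (12, HP, 7, 7); (25, FL, 9, 9); (NULL, BQ, 3, 3); (NULL, EZ, NULL, 6); (NULL, FL, NULL, 1); (NULL, TH, NULL, 1)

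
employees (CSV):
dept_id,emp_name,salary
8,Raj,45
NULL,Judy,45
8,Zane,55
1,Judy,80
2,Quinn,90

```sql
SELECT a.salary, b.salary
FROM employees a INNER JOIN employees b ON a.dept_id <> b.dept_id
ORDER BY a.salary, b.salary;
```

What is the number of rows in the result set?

INNER JOIN keeps only pairs where the ON condition holds.
Matching on a.dept_id <> b.dept_id. A NULL in a compared column never satisfies the condition.
Matched pairs: 10.
Total: 10 rows.

10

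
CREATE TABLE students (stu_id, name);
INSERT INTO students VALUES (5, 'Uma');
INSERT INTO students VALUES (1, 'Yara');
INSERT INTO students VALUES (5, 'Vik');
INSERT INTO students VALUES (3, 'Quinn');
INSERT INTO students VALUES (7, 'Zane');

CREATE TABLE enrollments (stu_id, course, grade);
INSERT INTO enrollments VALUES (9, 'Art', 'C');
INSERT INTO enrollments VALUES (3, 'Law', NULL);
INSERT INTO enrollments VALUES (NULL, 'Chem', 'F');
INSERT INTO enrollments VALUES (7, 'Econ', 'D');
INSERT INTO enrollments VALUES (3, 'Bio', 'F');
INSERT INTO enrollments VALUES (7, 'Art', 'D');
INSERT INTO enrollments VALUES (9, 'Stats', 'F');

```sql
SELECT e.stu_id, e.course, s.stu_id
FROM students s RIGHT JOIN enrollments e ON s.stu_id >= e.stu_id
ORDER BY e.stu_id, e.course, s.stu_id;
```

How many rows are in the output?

13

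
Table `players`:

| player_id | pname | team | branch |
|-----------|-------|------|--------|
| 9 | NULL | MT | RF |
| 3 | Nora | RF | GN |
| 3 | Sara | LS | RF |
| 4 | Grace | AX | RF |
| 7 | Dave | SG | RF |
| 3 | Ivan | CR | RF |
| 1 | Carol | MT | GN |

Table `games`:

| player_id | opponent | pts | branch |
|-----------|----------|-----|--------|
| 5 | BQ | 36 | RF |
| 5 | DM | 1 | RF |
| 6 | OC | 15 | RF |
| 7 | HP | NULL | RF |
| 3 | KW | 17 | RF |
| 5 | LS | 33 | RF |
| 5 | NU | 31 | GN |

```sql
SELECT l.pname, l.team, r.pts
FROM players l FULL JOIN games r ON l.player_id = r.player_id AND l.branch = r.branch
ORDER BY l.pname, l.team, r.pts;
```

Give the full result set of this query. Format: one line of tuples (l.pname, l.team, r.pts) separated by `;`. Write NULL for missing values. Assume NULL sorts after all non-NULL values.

FULL OUTER JOIN keeps every row from both sides; unmatched rows get NULL for the other side's columns.
Matching on l.player_id = r.player_id AND l.branch = r.branch.
- player_id=9, branch=RF: no r row matches, row kept with r columns NULL.
- player_id=3, branch=GN: no r row matches, row kept with r columns NULL.
- player_id=3, branch=RF: 1 matching r row(s), so 1 row(s) emitted.
- player_id=4, branch=RF: no r row matches, row kept with r columns NULL.
- player_id=7, branch=RF: 1 matching r row(s), so 1 row(s) emitted.
- player_id=3, branch=RF: 1 matching r row(s), so 1 row(s) emitted.
- player_id=1, branch=GN: no r row matches, row kept with r columns NULL.
- plus 5 unmatched r row(s), each kept with NULL l columns.

(Carol, MT, NULL); (Dave, SG, NULL); (Grace, AX, NULL); (Ivan, CR, 17); (Nora, RF, NULL); (Sara, LS, 17); (NULL, MT, NULL); (NULL, NULL, 1); (NULL, NULL, 15); (NULL, NULL, 31); (NULL, NULL, 33); (NULL, NULL, 36)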